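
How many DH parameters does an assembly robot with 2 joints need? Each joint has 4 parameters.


Given: 2 joints, 4 DH parameters per joint (d, theta, a, alpha)
Total DH parameters = number_of_joints * 4
Total = 2 * 4
Total = 8

8


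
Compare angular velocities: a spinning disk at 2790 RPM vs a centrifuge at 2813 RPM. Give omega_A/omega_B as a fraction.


Given: RPM_A = 2790, RPM_B = 2813
omega = 2*pi*RPM/60, so omega_A/omega_B = RPM_A / RPM_B
omega_A/omega_B = 2790 / 2813
omega_A/omega_B = 2790/2813

2790/2813


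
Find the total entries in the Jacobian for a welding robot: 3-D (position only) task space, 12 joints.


Given: task space dimension = 3, joints = 12
Jacobian is a 3 x 12 matrix
Total entries = rows * columns
Total = 3 * 12
Total = 36

36


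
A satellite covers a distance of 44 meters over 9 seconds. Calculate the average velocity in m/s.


Given: distance d = 44 m, time t = 9 s
Using v = d / t
v = 44 / 9
v = 44/9 m/s

44/9 m/s


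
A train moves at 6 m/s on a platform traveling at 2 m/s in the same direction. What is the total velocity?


Given: object velocity = 6 m/s, platform velocity = 2 m/s (same direction)
Using classical velocity addition: v_total = v_object + v_platform
v_total = 6 + 2
v_total = 8 m/s

8 m/s


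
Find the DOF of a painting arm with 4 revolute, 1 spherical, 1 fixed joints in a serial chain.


Given: serial robot with 4 revolute, 1 spherical, 1 fixed joints
DOF contribution per joint type: revolute=1, prismatic=1, spherical=3, fixed=0
DOF = 4*1 + 1*3 + 1*0
DOF = 7

7


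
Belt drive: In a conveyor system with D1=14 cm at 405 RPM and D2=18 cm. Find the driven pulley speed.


Given: D1 = 14 cm, w1 = 405 RPM, D2 = 18 cm
Using D1*w1 = D2*w2
w2 = D1*w1 / D2
w2 = 14*405 / 18
w2 = 5670 / 18
w2 = 315 RPM

315 RPM


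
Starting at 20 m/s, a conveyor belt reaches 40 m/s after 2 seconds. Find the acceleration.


Given: initial velocity v0 = 20 m/s, final velocity v = 40 m/s, time t = 2 s
Using a = (v - v0) / t
a = (40 - 20) / 2
a = 20 / 2
a = 10 m/s^2

10 m/s^2


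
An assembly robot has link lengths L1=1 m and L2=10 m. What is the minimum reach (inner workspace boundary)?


Given: L1 = 1 m, L2 = 10 m
For a 2-link planar arm, min reach = |L1 - L2| (second link folded back)
Min reach = |1 - 10|
Min reach = 9 m

9 m


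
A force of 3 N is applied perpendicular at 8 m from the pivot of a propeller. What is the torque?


Given: F = 3 N, r = 8 m, angle = 90 deg (perpendicular)
Using tau = F * r * sin(90)
sin(90) = 1
tau = 3 * 8 * 1
tau = 24 Nm

24 Nm


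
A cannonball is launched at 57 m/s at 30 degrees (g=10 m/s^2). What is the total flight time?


Given: v0 = 57 m/s, theta = 30 deg, g = 10 m/s^2
sin(30) = 1/2
Using T = 2*v0*sin(theta) / g
T = 2*57*1/2 / 10
T = 57 / 10
T = 57/10 s

57/10 s


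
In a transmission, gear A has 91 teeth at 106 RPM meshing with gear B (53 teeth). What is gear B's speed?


Given: N1 = 91 teeth, w1 = 106 RPM, N2 = 53 teeth
Using N1*w1 = N2*w2
w2 = N1*w1 / N2
w2 = 91*106 / 53
w2 = 9646 / 53
w2 = 182 RPM

182 RPM


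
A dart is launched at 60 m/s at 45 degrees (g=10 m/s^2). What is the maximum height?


Given: v0 = 60 m/s, theta = 45 deg, g = 10 m/s^2
sin^2(45) = 1/2
Using H = v0^2 * sin^2(theta) / (2*g)
H = 60^2 * 1/2 / (2*10)
H = 3600 * 1/2 / 20
H = 1800 / 20
H = 90 m

90 m


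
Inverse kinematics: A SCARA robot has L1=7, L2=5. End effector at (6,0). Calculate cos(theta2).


Given: L1 = 7, L2 = 5, target (x, y) = (6, 0)
Using cos(theta2) = (x^2 + y^2 - L1^2 - L2^2) / (2*L1*L2)
x^2 + y^2 = 6^2 + 0 = 36
L1^2 + L2^2 = 49 + 25 = 74
Numerator = 36 - 74 = -38
Denominator = 2*7*5 = 70
cos(theta2) = -38/70 = -19/35

-19/35


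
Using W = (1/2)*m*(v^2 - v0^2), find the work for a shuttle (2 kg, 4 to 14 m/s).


Given: m = 2 kg, v0 = 4 m/s, v = 14 m/s
Using W = (1/2)*m*(v^2 - v0^2)
v^2 = 14^2 = 196
v0^2 = 4^2 = 16
v^2 - v0^2 = 196 - 16 = 180
W = (1/2)*2*180 = 180 J

180 J


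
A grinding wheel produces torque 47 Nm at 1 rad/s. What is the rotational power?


Given: tau = 47 Nm, omega = 1 rad/s
Using P = tau * omega
P = 47 * 1
P = 47 W

47 W


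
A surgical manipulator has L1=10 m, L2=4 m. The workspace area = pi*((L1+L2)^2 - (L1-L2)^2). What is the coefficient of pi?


Given: L1 = 10, L2 = 4
(L1+L2)^2 = (14)^2 = 196
(L1-L2)^2 = (6)^2 = 36
Difference = 196 - 36 = 160
This equals 4*L1*L2 = 4*10*4 = 160
Workspace area = 160*pi

160


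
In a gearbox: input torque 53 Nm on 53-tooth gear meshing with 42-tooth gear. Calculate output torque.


Given: N1 = 53, N2 = 42, T1 = 53 Nm
Using T2/T1 = N2/N1
T2 = T1 * N2 / N1
T2 = 53 * 42 / 53
T2 = 2226 / 53
T2 = 42 Nm

42 Nm


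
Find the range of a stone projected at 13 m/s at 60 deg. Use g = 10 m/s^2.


Given: v0 = 13 m/s, theta = 60 deg, g = 10 m/s^2
sin(2*60) = sin(120) = sqrt(3)/2
Using R = v0^2 * sin(2*theta) / g
R = 13^2 * (sqrt(3)/2) / 10
R = 169 * sqrt(3) / 20
R = 169/20*sqrt(3) m

169/20*sqrt(3) m


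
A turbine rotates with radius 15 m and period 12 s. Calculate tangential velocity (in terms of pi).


Given: radius r = 15 m, period T = 12 s
Using v = 2*pi*r / T
v = 2*pi*15 / 12
v = 30*pi / 12
v = 5/2*pi m/s

5/2*pi m/s


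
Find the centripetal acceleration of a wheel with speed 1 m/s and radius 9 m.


Given: v = 1 m/s, r = 9 m
Using a_c = v^2 / r
a_c = 1^2 / 9
a_c = 1 / 9
a_c = 1/9 m/s^2

1/9 m/s^2


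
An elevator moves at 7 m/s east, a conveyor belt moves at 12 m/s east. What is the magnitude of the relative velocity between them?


Given: v_A = 7 m/s east, v_B = 12 m/s east
Both move in the same direction; relative speed = |v_A - v_B|
|7 - 12| = |-5|
= 5 m/s

5 m/s


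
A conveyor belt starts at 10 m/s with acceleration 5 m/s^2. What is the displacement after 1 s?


Given: v0 = 10 m/s, a = 5 m/s^2, t = 1 s
Using s = v0*t + (1/2)*a*t^2
s = 10*1 + (1/2)*5*1^2
s = 10 + (1/2)*5
s = 10 + 5/2
s = 25/2

25/2 m


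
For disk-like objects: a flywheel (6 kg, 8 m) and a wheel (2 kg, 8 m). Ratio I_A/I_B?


Given: M1=6 kg, R1=8 m, M2=2 kg, R2=8 m
For a disk: I = (1/2)*M*R^2, so I_A/I_B = (M1*R1^2)/(M2*R2^2)
M1*R1^2 = 6*64 = 384
M2*R2^2 = 2*64 = 128
I_A/I_B = 384/128 = 3

3


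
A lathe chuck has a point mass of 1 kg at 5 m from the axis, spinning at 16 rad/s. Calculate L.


Given: m = 1 kg, r = 5 m, omega = 16 rad/s
For a point mass: I = m*r^2
I = 1*5^2 = 1*25 = 25
L = I*omega = 25*16
L = 400 kg*m^2/s

400 kg*m^2/s


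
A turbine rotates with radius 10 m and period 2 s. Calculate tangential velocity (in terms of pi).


Given: radius r = 10 m, period T = 2 s
Using v = 2*pi*r / T
v = 2*pi*10 / 2
v = 20*pi / 2
v = 10*pi m/s

10*pi m/s


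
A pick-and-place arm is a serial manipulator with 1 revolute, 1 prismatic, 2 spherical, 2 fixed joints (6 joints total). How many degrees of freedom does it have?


Given: serial robot with 1 revolute, 1 prismatic, 2 spherical, 2 fixed joints
DOF contribution per joint type: revolute=1, prismatic=1, spherical=3, fixed=0
DOF = 1*1 + 1*1 + 2*3 + 2*0
DOF = 8

8


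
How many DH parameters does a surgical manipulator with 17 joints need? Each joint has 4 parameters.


Given: 17 joints, 4 DH parameters per joint (d, theta, a, alpha)
Total DH parameters = number_of_joints * 4
Total = 17 * 4
Total = 68

68


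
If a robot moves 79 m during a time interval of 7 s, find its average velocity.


Given: distance d = 79 m, time t = 7 s
Using v = d / t
v = 79 / 7
v = 79/7 m/s

79/7 m/s


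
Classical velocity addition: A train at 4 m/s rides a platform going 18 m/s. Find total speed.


Given: object velocity = 4 m/s, platform velocity = 18 m/s (same direction)
Using classical velocity addition: v_total = v_object + v_platform
v_total = 4 + 18
v_total = 22 m/s

22 m/s


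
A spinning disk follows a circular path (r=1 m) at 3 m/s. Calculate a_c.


Given: v = 3 m/s, r = 1 m
Using a_c = v^2 / r
a_c = 3^2 / 1
a_c = 9 / 1
a_c = 9 m/s^2

9 m/s^2


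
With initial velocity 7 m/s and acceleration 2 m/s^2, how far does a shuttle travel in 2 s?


Given: v0 = 7 m/s, a = 2 m/s^2, t = 2 s
Using s = v0*t + (1/2)*a*t^2
s = 7*2 + (1/2)*2*2^2
s = 14 + (1/2)*8
s = 14 + 4
s = 18

18 m


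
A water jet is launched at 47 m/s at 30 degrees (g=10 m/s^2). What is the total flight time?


Given: v0 = 47 m/s, theta = 30 deg, g = 10 m/s^2
sin(30) = 1/2
Using T = 2*v0*sin(theta) / g
T = 2*47*1/2 / 10
T = 47 / 10
T = 47/10 s

47/10 s


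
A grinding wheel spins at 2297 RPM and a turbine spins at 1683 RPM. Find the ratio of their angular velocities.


Given: RPM_A = 2297, RPM_B = 1683
omega = 2*pi*RPM/60, so omega_A/omega_B = RPM_A / RPM_B
omega_A/omega_B = 2297 / 1683
omega_A/omega_B = 2297/1683

2297/1683


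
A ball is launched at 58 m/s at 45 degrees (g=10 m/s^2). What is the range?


Given: v0 = 58 m/s, theta = 45 deg, g = 10 m/s^2
sin(2*45) = sin(90) = 1
Using R = v0^2 * sin(2*theta) / g
R = 58^2 * 1 / 10
R = 3364 / 10
R = 1682/5 m

1682/5 m


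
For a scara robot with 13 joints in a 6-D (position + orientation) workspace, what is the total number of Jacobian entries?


Given: task space dimension = 6, joints = 13
Jacobian is a 6 x 13 matrix
Total entries = rows * columns
Total = 6 * 13
Total = 78

78


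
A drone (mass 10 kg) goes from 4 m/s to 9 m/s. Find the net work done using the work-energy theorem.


Given: m = 10 kg, v0 = 4 m/s, v = 9 m/s
Using W = (1/2)*m*(v^2 - v0^2)
v^2 = 9^2 = 81
v0^2 = 4^2 = 16
v^2 - v0^2 = 81 - 16 = 65
W = (1/2)*10*65 = 325 J

325 J


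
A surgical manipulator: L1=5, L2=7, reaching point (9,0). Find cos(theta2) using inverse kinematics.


Given: L1 = 5, L2 = 7, target (x, y) = (9, 0)
Using cos(theta2) = (x^2 + y^2 - L1^2 - L2^2) / (2*L1*L2)
x^2 + y^2 = 9^2 + 0 = 81
L1^2 + L2^2 = 25 + 49 = 74
Numerator = 81 - 74 = 7
Denominator = 2*5*7 = 70
cos(theta2) = 7/70 = 1/10

1/10


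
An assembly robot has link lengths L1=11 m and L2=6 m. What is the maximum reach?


Given: L1 = 11 m, L2 = 6 m
For a 2-link planar arm, max reach = L1 + L2 (fully extended)
Max reach = 11 + 6
Max reach = 17 m

17 m


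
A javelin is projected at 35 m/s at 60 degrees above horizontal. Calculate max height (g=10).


Given: v0 = 35 m/s, theta = 60 deg, g = 10 m/s^2
sin^2(60) = 3/4
Using H = v0^2 * sin^2(theta) / (2*g)
H = 35^2 * 3/4 / (2*10)
H = 1225 * 3/4 / 20
H = 3675/4 / 20
H = 735/16 m

735/16 m


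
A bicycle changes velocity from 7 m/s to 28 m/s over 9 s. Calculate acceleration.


Given: initial velocity v0 = 7 m/s, final velocity v = 28 m/s, time t = 9 s
Using a = (v - v0) / t
a = (28 - 7) / 9
a = 21 / 9
a = 7/3 m/s^2

7/3 m/s^2


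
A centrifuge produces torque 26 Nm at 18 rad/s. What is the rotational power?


Given: tau = 26 Nm, omega = 18 rad/s
Using P = tau * omega
P = 26 * 18
P = 468 W

468 W


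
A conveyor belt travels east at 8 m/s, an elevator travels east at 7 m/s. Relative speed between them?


Given: v_A = 8 m/s east, v_B = 7 m/s east
Both move in the same direction; relative speed = |v_A - v_B|
|8 - 7| = |1|
= 1 m/s

1 m/s


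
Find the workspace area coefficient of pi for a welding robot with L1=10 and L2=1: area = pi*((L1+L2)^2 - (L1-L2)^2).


Given: L1 = 10, L2 = 1
(L1+L2)^2 = (11)^2 = 121
(L1-L2)^2 = (9)^2 = 81
Difference = 121 - 81 = 40
This equals 4*L1*L2 = 4*10*1 = 40
Workspace area = 40*pi

40


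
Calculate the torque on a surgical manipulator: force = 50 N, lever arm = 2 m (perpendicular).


Given: F = 50 N, r = 2 m, angle = 90 deg (perpendicular)
Using tau = F * r * sin(90)
sin(90) = 1
tau = 50 * 2 * 1
tau = 100 Nm

100 Nm


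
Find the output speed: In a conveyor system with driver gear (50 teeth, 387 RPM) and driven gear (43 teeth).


Given: N1 = 50 teeth, w1 = 387 RPM, N2 = 43 teeth
Using N1*w1 = N2*w2
w2 = N1*w1 / N2
w2 = 50*387 / 43
w2 = 19350 / 43
w2 = 450 RPM

450 RPM


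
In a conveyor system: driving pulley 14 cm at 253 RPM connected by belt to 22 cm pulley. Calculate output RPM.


Given: D1 = 14 cm, w1 = 253 RPM, D2 = 22 cm
Using D1*w1 = D2*w2
w2 = D1*w1 / D2
w2 = 14*253 / 22
w2 = 3542 / 22
w2 = 161 RPM

161 RPM


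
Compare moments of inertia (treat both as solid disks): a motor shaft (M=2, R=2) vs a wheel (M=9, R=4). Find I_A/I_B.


Given: M1=2 kg, R1=2 m, M2=9 kg, R2=4 m
For a disk: I = (1/2)*M*R^2, so I_A/I_B = (M1*R1^2)/(M2*R2^2)
M1*R1^2 = 2*4 = 8
M2*R2^2 = 9*16 = 144
I_A/I_B = 8/144 = 1/18

1/18


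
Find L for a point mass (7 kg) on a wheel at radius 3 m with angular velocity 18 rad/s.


Given: m = 7 kg, r = 3 m, omega = 18 rad/s
For a point mass: I = m*r^2
I = 7*3^2 = 7*9 = 63
L = I*omega = 63*18
L = 1134 kg*m^2/s

1134 kg*m^2/s


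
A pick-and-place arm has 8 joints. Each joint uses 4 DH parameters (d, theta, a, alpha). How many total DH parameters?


Given: 8 joints, 4 DH parameters per joint (d, theta, a, alpha)
Total DH parameters = number_of_joints * 4
Total = 8 * 4
Total = 32

32


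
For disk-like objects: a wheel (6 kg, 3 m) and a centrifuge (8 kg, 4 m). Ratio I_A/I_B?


Given: M1=6 kg, R1=3 m, M2=8 kg, R2=4 m
For a disk: I = (1/2)*M*R^2, so I_A/I_B = (M1*R1^2)/(M2*R2^2)
M1*R1^2 = 6*9 = 54
M2*R2^2 = 8*16 = 128
I_A/I_B = 54/128 = 27/64

27/64


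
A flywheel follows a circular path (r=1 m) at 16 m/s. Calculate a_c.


Given: v = 16 m/s, r = 1 m
Using a_c = v^2 / r
a_c = 16^2 / 1
a_c = 256 / 1
a_c = 256 m/s^2

256 m/s^2


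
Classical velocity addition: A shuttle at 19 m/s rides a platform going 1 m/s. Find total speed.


Given: object velocity = 19 m/s, platform velocity = 1 m/s (same direction)
Using classical velocity addition: v_total = v_object + v_platform
v_total = 19 + 1
v_total = 20 m/s

20 m/s


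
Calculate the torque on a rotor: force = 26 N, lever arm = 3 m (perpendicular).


Given: F = 26 N, r = 3 m, angle = 90 deg (perpendicular)
Using tau = F * r * sin(90)
sin(90) = 1
tau = 26 * 3 * 1
tau = 78 Nm

78 Nm


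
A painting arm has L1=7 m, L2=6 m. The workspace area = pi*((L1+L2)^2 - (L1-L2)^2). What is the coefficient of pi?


Given: L1 = 7, L2 = 6
(L1+L2)^2 = (13)^2 = 169
(L1-L2)^2 = (1)^2 = 1
Difference = 169 - 1 = 168
This equals 4*L1*L2 = 4*7*6 = 168
Workspace area = 168*pi

168


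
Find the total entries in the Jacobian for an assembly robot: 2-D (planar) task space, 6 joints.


Given: task space dimension = 2, joints = 6
Jacobian is a 2 x 6 matrix
Total entries = rows * columns
Total = 2 * 6
Total = 12

12


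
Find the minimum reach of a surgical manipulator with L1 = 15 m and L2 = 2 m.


Given: L1 = 15 m, L2 = 2 m
For a 2-link planar arm, min reach = |L1 - L2| (second link folded back)
Min reach = |15 - 2|
Min reach = 13 m

13 m


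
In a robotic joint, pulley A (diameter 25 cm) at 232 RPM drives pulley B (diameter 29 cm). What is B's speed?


Given: D1 = 25 cm, w1 = 232 RPM, D2 = 29 cm
Using D1*w1 = D2*w2
w2 = D1*w1 / D2
w2 = 25*232 / 29
w2 = 5800 / 29
w2 = 200 RPM

200 RPM


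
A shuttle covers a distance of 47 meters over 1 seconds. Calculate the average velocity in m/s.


Given: distance d = 47 m, time t = 1 s
Using v = d / t
v = 47 / 1
v = 47 m/s

47 m/s


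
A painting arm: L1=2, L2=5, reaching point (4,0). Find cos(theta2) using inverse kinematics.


Given: L1 = 2, L2 = 5, target (x, y) = (4, 0)
Using cos(theta2) = (x^2 + y^2 - L1^2 - L2^2) / (2*L1*L2)
x^2 + y^2 = 4^2 + 0 = 16
L1^2 + L2^2 = 4 + 25 = 29
Numerator = 16 - 29 = -13
Denominator = 2*2*5 = 20
cos(theta2) = -13/20 = -13/20

-13/20


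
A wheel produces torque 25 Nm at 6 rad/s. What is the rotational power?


Given: tau = 25 Nm, omega = 6 rad/s
Using P = tau * omega
P = 25 * 6
P = 150 W

150 W


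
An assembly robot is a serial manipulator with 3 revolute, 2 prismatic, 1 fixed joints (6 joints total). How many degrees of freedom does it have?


Given: serial robot with 3 revolute, 2 prismatic, 1 fixed joints
DOF contribution per joint type: revolute=1, prismatic=1, spherical=3, fixed=0
DOF = 3*1 + 2*1 + 1*0
DOF = 5

5


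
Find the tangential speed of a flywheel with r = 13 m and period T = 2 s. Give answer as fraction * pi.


Given: radius r = 13 m, period T = 2 s
Using v = 2*pi*r / T
v = 2*pi*13 / 2
v = 26*pi / 2
v = 13*pi m/s

13*pi m/s


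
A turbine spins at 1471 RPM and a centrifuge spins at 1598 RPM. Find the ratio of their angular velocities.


Given: RPM_A = 1471, RPM_B = 1598
omega = 2*pi*RPM/60, so omega_A/omega_B = RPM_A / RPM_B
omega_A/omega_B = 1471 / 1598
omega_A/omega_B = 1471/1598

1471/1598


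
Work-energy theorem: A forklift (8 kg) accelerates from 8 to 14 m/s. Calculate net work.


Given: m = 8 kg, v0 = 8 m/s, v = 14 m/s
Using W = (1/2)*m*(v^2 - v0^2)
v^2 = 14^2 = 196
v0^2 = 8^2 = 64
v^2 - v0^2 = 196 - 64 = 132
W = (1/2)*8*132 = 528 J

528 J


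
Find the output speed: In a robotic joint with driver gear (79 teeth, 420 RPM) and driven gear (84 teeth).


Given: N1 = 79 teeth, w1 = 420 RPM, N2 = 84 teeth
Using N1*w1 = N2*w2
w2 = N1*w1 / N2
w2 = 79*420 / 84
w2 = 33180 / 84
w2 = 395 RPM

395 RPM


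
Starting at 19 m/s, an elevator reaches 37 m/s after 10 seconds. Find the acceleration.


Given: initial velocity v0 = 19 m/s, final velocity v = 37 m/s, time t = 10 s
Using a = (v - v0) / t
a = (37 - 19) / 10
a = 18 / 10
a = 9/5 m/s^2

9/5 m/s^2


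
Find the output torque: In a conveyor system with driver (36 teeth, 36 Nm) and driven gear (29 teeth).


Given: N1 = 36, N2 = 29, T1 = 36 Nm
Using T2/T1 = N2/N1
T2 = T1 * N2 / N1
T2 = 36 * 29 / 36
T2 = 1044 / 36
T2 = 29 Nm

29 Nm


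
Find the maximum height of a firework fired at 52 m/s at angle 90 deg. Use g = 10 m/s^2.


Given: v0 = 52 m/s, theta = 90 deg, g = 10 m/s^2
sin^2(90) = 1
Using H = v0^2 * sin^2(theta) / (2*g)
H = 52^2 * 1 / (2*10)
H = 2704 * 1 / 20
H = 2704 / 20
H = 676/5 m

676/5 m


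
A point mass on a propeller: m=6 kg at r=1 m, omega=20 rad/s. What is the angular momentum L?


Given: m = 6 kg, r = 1 m, omega = 20 rad/s
For a point mass: I = m*r^2
I = 6*1^2 = 6*1 = 6
L = I*omega = 6*20
L = 120 kg*m^2/s

120 kg*m^2/s


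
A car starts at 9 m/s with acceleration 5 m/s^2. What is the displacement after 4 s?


Given: v0 = 9 m/s, a = 5 m/s^2, t = 4 s
Using s = v0*t + (1/2)*a*t^2
s = 9*4 + (1/2)*5*4^2
s = 36 + (1/2)*80
s = 36 + 40
s = 76

76 m


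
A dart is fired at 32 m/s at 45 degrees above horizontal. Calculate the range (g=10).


Given: v0 = 32 m/s, theta = 45 deg, g = 10 m/s^2
sin(2*45) = sin(90) = 1
Using R = v0^2 * sin(2*theta) / g
R = 32^2 * 1 / 10
R = 1024 / 10
R = 512/5 m

512/5 m


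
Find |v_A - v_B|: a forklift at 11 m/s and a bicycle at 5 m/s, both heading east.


Given: v_A = 11 m/s east, v_B = 5 m/s east
Both move in the same direction; relative speed = |v_A - v_B|
|11 - 5| = |6|
= 6 m/s

6 m/s


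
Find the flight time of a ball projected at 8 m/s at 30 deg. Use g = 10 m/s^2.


Given: v0 = 8 m/s, theta = 30 deg, g = 10 m/s^2
sin(30) = 1/2
Using T = 2*v0*sin(theta) / g
T = 2*8*1/2 / 10
T = 8 / 10
T = 4/5 s

4/5 s


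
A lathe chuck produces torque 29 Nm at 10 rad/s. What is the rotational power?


Given: tau = 29 Nm, omega = 10 rad/s
Using P = tau * omega
P = 29 * 10
P = 290 W

290 W


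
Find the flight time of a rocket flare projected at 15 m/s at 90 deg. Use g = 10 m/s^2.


Given: v0 = 15 m/s, theta = 90 deg, g = 10 m/s^2
sin(90) = 1
Using T = 2*v0*sin(theta) / g
T = 2*15*1 / 10
T = 30 / 10
T = 3 s

3 s


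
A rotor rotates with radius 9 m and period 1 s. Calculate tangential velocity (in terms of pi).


Given: radius r = 9 m, period T = 1 s
Using v = 2*pi*r / T
v = 2*pi*9 / 1
v = 18*pi / 1
v = 18*pi m/s

18*pi m/s


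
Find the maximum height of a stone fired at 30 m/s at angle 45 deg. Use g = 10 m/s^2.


Given: v0 = 30 m/s, theta = 45 deg, g = 10 m/s^2
sin^2(45) = 1/2
Using H = v0^2 * sin^2(theta) / (2*g)
H = 30^2 * 1/2 / (2*10)
H = 900 * 1/2 / 20
H = 450 / 20
H = 45/2 m

45/2 m


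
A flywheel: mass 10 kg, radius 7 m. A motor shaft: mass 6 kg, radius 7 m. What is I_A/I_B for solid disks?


Given: M1=10 kg, R1=7 m, M2=6 kg, R2=7 m
For a disk: I = (1/2)*M*R^2, so I_A/I_B = (M1*R1^2)/(M2*R2^2)
M1*R1^2 = 10*49 = 490
M2*R2^2 = 6*49 = 294
I_A/I_B = 490/294 = 5/3

5/3


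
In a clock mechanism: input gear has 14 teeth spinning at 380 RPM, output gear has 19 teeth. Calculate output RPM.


Given: N1 = 14 teeth, w1 = 380 RPM, N2 = 19 teeth
Using N1*w1 = N2*w2
w2 = N1*w1 / N2
w2 = 14*380 / 19
w2 = 5320 / 19
w2 = 280 RPM

280 RPM


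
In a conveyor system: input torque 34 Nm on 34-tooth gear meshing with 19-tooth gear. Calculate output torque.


Given: N1 = 34, N2 = 19, T1 = 34 Nm
Using T2/T1 = N2/N1
T2 = T1 * N2 / N1
T2 = 34 * 19 / 34
T2 = 646 / 34
T2 = 19 Nm

19 Nm


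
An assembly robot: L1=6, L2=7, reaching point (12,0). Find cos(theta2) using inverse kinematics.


Given: L1 = 6, L2 = 7, target (x, y) = (12, 0)
Using cos(theta2) = (x^2 + y^2 - L1^2 - L2^2) / (2*L1*L2)
x^2 + y^2 = 12^2 + 0 = 144
L1^2 + L2^2 = 36 + 49 = 85
Numerator = 144 - 85 = 59
Denominator = 2*6*7 = 84
cos(theta2) = 59/84 = 59/84

59/84


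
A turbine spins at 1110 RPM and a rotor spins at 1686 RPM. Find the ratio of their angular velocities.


Given: RPM_A = 1110, RPM_B = 1686
omega = 2*pi*RPM/60, so omega_A/omega_B = RPM_A / RPM_B
omega_A/omega_B = 1110 / 1686
omega_A/omega_B = 185/281

185/281


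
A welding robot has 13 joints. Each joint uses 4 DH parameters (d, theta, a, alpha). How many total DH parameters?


Given: 13 joints, 4 DH parameters per joint (d, theta, a, alpha)
Total DH parameters = number_of_joints * 4
Total = 13 * 4
Total = 52

52


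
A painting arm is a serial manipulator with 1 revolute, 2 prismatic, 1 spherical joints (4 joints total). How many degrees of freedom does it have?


Given: serial robot with 1 revolute, 2 prismatic, 1 spherical joints
DOF contribution per joint type: revolute=1, prismatic=1, spherical=3, fixed=0
DOF = 1*1 + 2*1 + 1*3
DOF = 6

6


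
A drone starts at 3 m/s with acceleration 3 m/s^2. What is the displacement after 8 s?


Given: v0 = 3 m/s, a = 3 m/s^2, t = 8 s
Using s = v0*t + (1/2)*a*t^2
s = 3*8 + (1/2)*3*8^2
s = 24 + (1/2)*192
s = 24 + 96
s = 120

120 m


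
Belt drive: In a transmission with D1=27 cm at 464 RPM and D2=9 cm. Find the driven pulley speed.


Given: D1 = 27 cm, w1 = 464 RPM, D2 = 9 cm
Using D1*w1 = D2*w2
w2 = D1*w1 / D2
w2 = 27*464 / 9
w2 = 12528 / 9
w2 = 1392 RPM

1392 RPM


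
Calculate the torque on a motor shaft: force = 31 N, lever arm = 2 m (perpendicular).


Given: F = 31 N, r = 2 m, angle = 90 deg (perpendicular)
Using tau = F * r * sin(90)
sin(90) = 1
tau = 31 * 2 * 1
tau = 62 Nm

62 Nm


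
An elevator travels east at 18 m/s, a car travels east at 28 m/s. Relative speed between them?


Given: v_A = 18 m/s east, v_B = 28 m/s east
Both move in the same direction; relative speed = |v_A - v_B|
|18 - 28| = |-10|
= 10 m/s

10 m/s


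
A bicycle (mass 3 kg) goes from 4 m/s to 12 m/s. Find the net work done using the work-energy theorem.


Given: m = 3 kg, v0 = 4 m/s, v = 12 m/s
Using W = (1/2)*m*(v^2 - v0^2)
v^2 = 12^2 = 144
v0^2 = 4^2 = 16
v^2 - v0^2 = 144 - 16 = 128
W = (1/2)*3*128 = 192 J

192 J


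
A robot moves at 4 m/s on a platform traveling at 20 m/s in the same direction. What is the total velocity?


Given: object velocity = 4 m/s, platform velocity = 20 m/s (same direction)
Using classical velocity addition: v_total = v_object + v_platform
v_total = 4 + 20
v_total = 24 m/s

24 m/s


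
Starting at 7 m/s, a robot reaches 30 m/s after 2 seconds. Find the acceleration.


Given: initial velocity v0 = 7 m/s, final velocity v = 30 m/s, time t = 2 s
Using a = (v - v0) / t
a = (30 - 7) / 2
a = 23 / 2
a = 23/2 m/s^2

23/2 m/s^2


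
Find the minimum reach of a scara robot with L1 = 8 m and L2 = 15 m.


Given: L1 = 8 m, L2 = 15 m
For a 2-link planar arm, min reach = |L1 - L2| (second link folded back)
Min reach = |8 - 15|
Min reach = 7 m

7 m


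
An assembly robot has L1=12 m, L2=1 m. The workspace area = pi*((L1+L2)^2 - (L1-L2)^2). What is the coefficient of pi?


Given: L1 = 12, L2 = 1
(L1+L2)^2 = (13)^2 = 169
(L1-L2)^2 = (11)^2 = 121
Difference = 169 - 121 = 48
This equals 4*L1*L2 = 4*12*1 = 48
Workspace area = 48*pi

48


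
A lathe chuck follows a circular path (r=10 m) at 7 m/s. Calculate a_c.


Given: v = 7 m/s, r = 10 m
Using a_c = v^2 / r
a_c = 7^2 / 10
a_c = 49 / 10
a_c = 49/10 m/s^2

49/10 m/s^2


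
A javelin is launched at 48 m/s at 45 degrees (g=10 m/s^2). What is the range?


Given: v0 = 48 m/s, theta = 45 deg, g = 10 m/s^2
sin(2*45) = sin(90) = 1
Using R = v0^2 * sin(2*theta) / g
R = 48^2 * 1 / 10
R = 2304 / 10
R = 1152/5 m

1152/5 m


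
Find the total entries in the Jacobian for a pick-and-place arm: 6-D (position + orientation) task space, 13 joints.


Given: task space dimension = 6, joints = 13
Jacobian is a 6 x 13 matrix
Total entries = rows * columns
Total = 6 * 13
Total = 78

78


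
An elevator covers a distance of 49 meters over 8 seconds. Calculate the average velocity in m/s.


Given: distance d = 49 m, time t = 8 s
Using v = d / t
v = 49 / 8
v = 49/8 m/s

49/8 m/s


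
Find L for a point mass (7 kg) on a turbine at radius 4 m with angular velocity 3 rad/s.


Given: m = 7 kg, r = 4 m, omega = 3 rad/s
For a point mass: I = m*r^2
I = 7*4^2 = 7*16 = 112
L = I*omega = 112*3
L = 336 kg*m^2/s

336 kg*m^2/s


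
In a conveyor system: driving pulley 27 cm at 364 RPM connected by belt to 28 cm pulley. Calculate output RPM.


Given: D1 = 27 cm, w1 = 364 RPM, D2 = 28 cm
Using D1*w1 = D2*w2
w2 = D1*w1 / D2
w2 = 27*364 / 28
w2 = 9828 / 28
w2 = 351 RPM

351 RPM


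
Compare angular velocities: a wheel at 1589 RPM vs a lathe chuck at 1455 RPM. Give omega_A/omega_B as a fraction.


Given: RPM_A = 1589, RPM_B = 1455
omega = 2*pi*RPM/60, so omega_A/omega_B = RPM_A / RPM_B
omega_A/omega_B = 1589 / 1455
omega_A/omega_B = 1589/1455

1589/1455


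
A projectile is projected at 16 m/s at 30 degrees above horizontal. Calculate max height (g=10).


Given: v0 = 16 m/s, theta = 30 deg, g = 10 m/s^2
sin^2(30) = 1/4
Using H = v0^2 * sin^2(theta) / (2*g)
H = 16^2 * 1/4 / (2*10)
H = 256 * 1/4 / 20
H = 64 / 20
H = 16/5 m

16/5 m


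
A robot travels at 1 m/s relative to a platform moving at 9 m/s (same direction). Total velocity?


Given: object velocity = 1 m/s, platform velocity = 9 m/s (same direction)
Using classical velocity addition: v_total = v_object + v_platform
v_total = 1 + 9
v_total = 10 m/s

10 m/s


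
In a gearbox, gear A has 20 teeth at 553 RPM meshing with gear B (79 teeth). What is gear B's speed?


Given: N1 = 20 teeth, w1 = 553 RPM, N2 = 79 teeth
Using N1*w1 = N2*w2
w2 = N1*w1 / N2
w2 = 20*553 / 79
w2 = 11060 / 79
w2 = 140 RPM

140 RPM


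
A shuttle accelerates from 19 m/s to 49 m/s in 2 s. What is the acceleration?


Given: initial velocity v0 = 19 m/s, final velocity v = 49 m/s, time t = 2 s
Using a = (v - v0) / t
a = (49 - 19) / 2
a = 30 / 2
a = 15 m/s^2

15 m/s^2


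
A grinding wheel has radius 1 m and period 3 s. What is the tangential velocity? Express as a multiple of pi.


Given: radius r = 1 m, period T = 3 s
Using v = 2*pi*r / T
v = 2*pi*1 / 3
v = 2*pi / 3
v = 2/3*pi m/s

2/3*pi m/s


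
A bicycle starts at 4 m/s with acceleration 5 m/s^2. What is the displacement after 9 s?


Given: v0 = 4 m/s, a = 5 m/s^2, t = 9 s
Using s = v0*t + (1/2)*a*t^2
s = 4*9 + (1/2)*5*9^2
s = 36 + (1/2)*405
s = 36 + 405/2
s = 477/2

477/2 m


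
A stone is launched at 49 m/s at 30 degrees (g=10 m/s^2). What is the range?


Given: v0 = 49 m/s, theta = 30 deg, g = 10 m/s^2
sin(2*30) = sin(60) = sqrt(3)/2
Using R = v0^2 * sin(2*theta) / g
R = 49^2 * (sqrt(3)/2) / 10
R = 2401 * sqrt(3) / 20
R = 2401/20*sqrt(3) m

2401/20*sqrt(3) m


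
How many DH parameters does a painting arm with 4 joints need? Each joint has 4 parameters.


Given: 4 joints, 4 DH parameters per joint (d, theta, a, alpha)
Total DH parameters = number_of_joints * 4
Total = 4 * 4
Total = 16

16


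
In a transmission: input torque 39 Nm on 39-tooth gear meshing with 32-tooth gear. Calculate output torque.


Given: N1 = 39, N2 = 32, T1 = 39 Nm
Using T2/T1 = N2/N1
T2 = T1 * N2 / N1
T2 = 39 * 32 / 39
T2 = 1248 / 39
T2 = 32 Nm

32 Nm


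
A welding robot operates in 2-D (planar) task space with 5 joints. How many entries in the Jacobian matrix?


Given: task space dimension = 2, joints = 5
Jacobian is a 2 x 5 matrix
Total entries = rows * columns
Total = 2 * 5
Total = 10

10


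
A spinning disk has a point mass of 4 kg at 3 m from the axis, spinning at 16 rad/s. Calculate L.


Given: m = 4 kg, r = 3 m, omega = 16 rad/s
For a point mass: I = m*r^2
I = 4*3^2 = 4*9 = 36
L = I*omega = 36*16
L = 576 kg*m^2/s

576 kg*m^2/s


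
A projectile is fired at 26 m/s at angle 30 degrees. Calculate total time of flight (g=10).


Given: v0 = 26 m/s, theta = 30 deg, g = 10 m/s^2
sin(30) = 1/2
Using T = 2*v0*sin(theta) / g
T = 2*26*1/2 / 10
T = 26 / 10
T = 13/5 s

13/5 s


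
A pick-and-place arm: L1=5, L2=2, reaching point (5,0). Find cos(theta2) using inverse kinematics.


Given: L1 = 5, L2 = 2, target (x, y) = (5, 0)
Using cos(theta2) = (x^2 + y^2 - L1^2 - L2^2) / (2*L1*L2)
x^2 + y^2 = 5^2 + 0 = 25
L1^2 + L2^2 = 25 + 4 = 29
Numerator = 25 - 29 = -4
Denominator = 2*5*2 = 20
cos(theta2) = -4/20 = -1/5

-1/5


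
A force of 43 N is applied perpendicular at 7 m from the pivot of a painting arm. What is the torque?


Given: F = 43 N, r = 7 m, angle = 90 deg (perpendicular)
Using tau = F * r * sin(90)
sin(90) = 1
tau = 43 * 7 * 1
tau = 301 Nm

301 Nm


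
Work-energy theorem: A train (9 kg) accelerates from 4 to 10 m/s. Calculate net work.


Given: m = 9 kg, v0 = 4 m/s, v = 10 m/s
Using W = (1/2)*m*(v^2 - v0^2)
v^2 = 10^2 = 100
v0^2 = 4^2 = 16
v^2 - v0^2 = 100 - 16 = 84
W = (1/2)*9*84 = 378 J

378 J


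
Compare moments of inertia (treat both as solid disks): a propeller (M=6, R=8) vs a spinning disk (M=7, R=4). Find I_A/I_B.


Given: M1=6 kg, R1=8 m, M2=7 kg, R2=4 m
For a disk: I = (1/2)*M*R^2, so I_A/I_B = (M1*R1^2)/(M2*R2^2)
M1*R1^2 = 6*64 = 384
M2*R2^2 = 7*16 = 112
I_A/I_B = 384/112 = 24/7

24/7


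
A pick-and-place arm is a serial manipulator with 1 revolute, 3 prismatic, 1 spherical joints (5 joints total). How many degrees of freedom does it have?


Given: serial robot with 1 revolute, 3 prismatic, 1 spherical joints
DOF contribution per joint type: revolute=1, prismatic=1, spherical=3, fixed=0
DOF = 1*1 + 3*1 + 1*3
DOF = 7

7


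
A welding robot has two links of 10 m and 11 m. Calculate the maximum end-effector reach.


Given: L1 = 10 m, L2 = 11 m
For a 2-link planar arm, max reach = L1 + L2 (fully extended)
Max reach = 10 + 11
Max reach = 21 m

21 m


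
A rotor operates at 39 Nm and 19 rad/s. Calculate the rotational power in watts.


Given: tau = 39 Nm, omega = 19 rad/s
Using P = tau * omega
P = 39 * 19
P = 741 W

741 W


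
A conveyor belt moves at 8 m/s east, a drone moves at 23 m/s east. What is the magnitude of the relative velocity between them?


Given: v_A = 8 m/s east, v_B = 23 m/s east
Both move in the same direction; relative speed = |v_A - v_B|
|8 - 23| = |-15|
= 15 m/s

15 m/s


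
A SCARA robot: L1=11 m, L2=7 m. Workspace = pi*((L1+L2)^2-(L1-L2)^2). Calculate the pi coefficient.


Given: L1 = 11, L2 = 7
(L1+L2)^2 = (18)^2 = 324
(L1-L2)^2 = (4)^2 = 16
Difference = 324 - 16 = 308
This equals 4*L1*L2 = 4*11*7 = 308
Workspace area = 308*pi

308


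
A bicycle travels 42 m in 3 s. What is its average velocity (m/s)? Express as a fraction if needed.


Given: distance d = 42 m, time t = 3 s
Using v = d / t
v = 42 / 3
v = 14 m/s

14 m/s


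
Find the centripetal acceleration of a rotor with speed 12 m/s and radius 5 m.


Given: v = 12 m/s, r = 5 m
Using a_c = v^2 / r
a_c = 12^2 / 5
a_c = 144 / 5
a_c = 144/5 m/s^2

144/5 m/s^2


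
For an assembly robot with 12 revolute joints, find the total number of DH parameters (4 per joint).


Given: 12 joints, 4 DH parameters per joint (d, theta, a, alpha)
Total DH parameters = number_of_joints * 4
Total = 12 * 4
Total = 48

48


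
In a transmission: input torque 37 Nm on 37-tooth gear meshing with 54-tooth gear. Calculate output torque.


Given: N1 = 37, N2 = 54, T1 = 37 Nm
Using T2/T1 = N2/N1
T2 = T1 * N2 / N1
T2 = 37 * 54 / 37
T2 = 1998 / 37
T2 = 54 Nm

54 Nm


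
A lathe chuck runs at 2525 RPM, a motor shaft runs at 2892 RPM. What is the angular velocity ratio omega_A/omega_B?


Given: RPM_A = 2525, RPM_B = 2892
omega = 2*pi*RPM/60, so omega_A/omega_B = RPM_A / RPM_B
omega_A/omega_B = 2525 / 2892
omega_A/omega_B = 2525/2892

2525/2892


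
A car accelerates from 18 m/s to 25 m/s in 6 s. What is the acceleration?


Given: initial velocity v0 = 18 m/s, final velocity v = 25 m/s, time t = 6 s
Using a = (v - v0) / t
a = (25 - 18) / 6
a = 7 / 6
a = 7/6 m/s^2

7/6 m/s^2


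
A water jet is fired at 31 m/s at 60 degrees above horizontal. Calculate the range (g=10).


Given: v0 = 31 m/s, theta = 60 deg, g = 10 m/s^2
sin(2*60) = sin(120) = sqrt(3)/2
Using R = v0^2 * sin(2*theta) / g
R = 31^2 * (sqrt(3)/2) / 10
R = 961 * sqrt(3) / 20
R = 961/20*sqrt(3) m

961/20*sqrt(3) m


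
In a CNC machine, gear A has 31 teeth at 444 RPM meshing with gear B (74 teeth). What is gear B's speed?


Given: N1 = 31 teeth, w1 = 444 RPM, N2 = 74 teeth
Using N1*w1 = N2*w2
w2 = N1*w1 / N2
w2 = 31*444 / 74
w2 = 13764 / 74
w2 = 186 RPM

186 RPM


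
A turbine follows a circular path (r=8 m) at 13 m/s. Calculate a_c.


Given: v = 13 m/s, r = 8 m
Using a_c = v^2 / r
a_c = 13^2 / 8
a_c = 169 / 8
a_c = 169/8 m/s^2

169/8 m/s^2


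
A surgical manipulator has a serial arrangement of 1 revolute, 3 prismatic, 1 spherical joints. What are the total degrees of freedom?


Given: serial robot with 1 revolute, 3 prismatic, 1 spherical joints
DOF contribution per joint type: revolute=1, prismatic=1, spherical=3, fixed=0
DOF = 1*1 + 3*1 + 1*3
DOF = 7

7


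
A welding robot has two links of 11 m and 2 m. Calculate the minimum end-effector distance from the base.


Given: L1 = 11 m, L2 = 2 m
For a 2-link planar arm, min reach = |L1 - L2| (second link folded back)
Min reach = |11 - 2|
Min reach = 9 m

9 m


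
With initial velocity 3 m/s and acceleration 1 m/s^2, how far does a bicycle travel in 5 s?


Given: v0 = 3 m/s, a = 1 m/s^2, t = 5 s
Using s = v0*t + (1/2)*a*t^2
s = 3*5 + (1/2)*1*5^2
s = 15 + (1/2)*25
s = 15 + 25/2
s = 55/2

55/2 m


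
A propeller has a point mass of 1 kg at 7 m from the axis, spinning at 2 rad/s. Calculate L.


Given: m = 1 kg, r = 7 m, omega = 2 rad/s
For a point mass: I = m*r^2
I = 1*7^2 = 1*49 = 49
L = I*omega = 49*2
L = 98 kg*m^2/s

98 kg*m^2/s


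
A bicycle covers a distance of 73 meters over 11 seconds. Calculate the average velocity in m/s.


Given: distance d = 73 m, time t = 11 s
Using v = d / t
v = 73 / 11
v = 73/11 m/s

73/11 m/s


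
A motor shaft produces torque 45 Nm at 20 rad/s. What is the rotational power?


Given: tau = 45 Nm, omega = 20 rad/s
Using P = tau * omega
P = 45 * 20
P = 900 W

900 W


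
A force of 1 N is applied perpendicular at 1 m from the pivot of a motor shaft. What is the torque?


Given: F = 1 N, r = 1 m, angle = 90 deg (perpendicular)
Using tau = F * r * sin(90)
sin(90) = 1
tau = 1 * 1 * 1
tau = 1 Nm

1 Nm


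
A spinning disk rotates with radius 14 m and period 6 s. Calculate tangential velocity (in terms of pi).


Given: radius r = 14 m, period T = 6 s
Using v = 2*pi*r / T
v = 2*pi*14 / 6
v = 28*pi / 6
v = 14/3*pi m/s

14/3*pi m/s


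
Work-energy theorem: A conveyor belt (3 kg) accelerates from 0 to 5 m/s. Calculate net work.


Given: m = 3 kg, v0 = 0 m/s, v = 5 m/s
Using W = (1/2)*m*(v^2 - v0^2)
v^2 = 5^2 = 25
v0^2 = 0^2 = 0
v^2 - v0^2 = 25 - 0 = 25
W = (1/2)*3*25 = 75/2 J

75/2 J


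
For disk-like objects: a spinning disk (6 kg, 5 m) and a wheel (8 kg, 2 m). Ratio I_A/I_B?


Given: M1=6 kg, R1=5 m, M2=8 kg, R2=2 m
For a disk: I = (1/2)*M*R^2, so I_A/I_B = (M1*R1^2)/(M2*R2^2)
M1*R1^2 = 6*25 = 150
M2*R2^2 = 8*4 = 32
I_A/I_B = 150/32 = 75/16

75/16


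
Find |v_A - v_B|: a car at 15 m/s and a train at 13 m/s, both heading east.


Given: v_A = 15 m/s east, v_B = 13 m/s east
Both move in the same direction; relative speed = |v_A - v_B|
|15 - 13| = |2|
= 2 m/s

2 m/s


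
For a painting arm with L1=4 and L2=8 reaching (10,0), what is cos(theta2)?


Given: L1 = 4, L2 = 8, target (x, y) = (10, 0)
Using cos(theta2) = (x^2 + y^2 - L1^2 - L2^2) / (2*L1*L2)
x^2 + y^2 = 10^2 + 0 = 100
L1^2 + L2^2 = 16 + 64 = 80
Numerator = 100 - 80 = 20
Denominator = 2*4*8 = 64
cos(theta2) = 20/64 = 5/16

5/16


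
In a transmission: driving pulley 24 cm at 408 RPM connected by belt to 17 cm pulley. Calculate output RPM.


Given: D1 = 24 cm, w1 = 408 RPM, D2 = 17 cm
Using D1*w1 = D2*w2
w2 = D1*w1 / D2
w2 = 24*408 / 17
w2 = 9792 / 17
w2 = 576 RPM

576 RPM


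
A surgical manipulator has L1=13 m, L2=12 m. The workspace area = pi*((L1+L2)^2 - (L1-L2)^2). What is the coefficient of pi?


Given: L1 = 13, L2 = 12
(L1+L2)^2 = (25)^2 = 625
(L1-L2)^2 = (1)^2 = 1
Difference = 625 - 1 = 624
This equals 4*L1*L2 = 4*13*12 = 624
Workspace area = 624*pi

624


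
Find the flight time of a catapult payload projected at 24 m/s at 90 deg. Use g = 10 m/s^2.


Given: v0 = 24 m/s, theta = 90 deg, g = 10 m/s^2
sin(90) = 1
Using T = 2*v0*sin(theta) / g
T = 2*24*1 / 10
T = 48 / 10
T = 24/5 s

24/5 s


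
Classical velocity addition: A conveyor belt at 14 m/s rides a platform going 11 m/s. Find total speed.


Given: object velocity = 14 m/s, platform velocity = 11 m/s (same direction)
Using classical velocity addition: v_total = v_object + v_platform
v_total = 14 + 11
v_total = 25 m/s

25 m/s


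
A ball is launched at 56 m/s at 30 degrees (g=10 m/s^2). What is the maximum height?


Given: v0 = 56 m/s, theta = 30 deg, g = 10 m/s^2
sin^2(30) = 1/4
Using H = v0^2 * sin^2(theta) / (2*g)
H = 56^2 * 1/4 / (2*10)
H = 3136 * 1/4 / 20
H = 784 / 20
H = 196/5 m

196/5 m


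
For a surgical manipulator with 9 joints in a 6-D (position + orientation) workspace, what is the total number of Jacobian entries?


Given: task space dimension = 6, joints = 9
Jacobian is a 6 x 9 matrix
Total entries = rows * columns
Total = 6 * 9
Total = 54

54


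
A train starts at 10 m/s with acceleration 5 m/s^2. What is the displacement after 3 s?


Given: v0 = 10 m/s, a = 5 m/s^2, t = 3 s
Using s = v0*t + (1/2)*a*t^2
s = 10*3 + (1/2)*5*3^2
s = 30 + (1/2)*45
s = 30 + 45/2
s = 105/2

105/2 m


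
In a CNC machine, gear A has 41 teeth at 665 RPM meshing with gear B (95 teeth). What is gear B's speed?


Given: N1 = 41 teeth, w1 = 665 RPM, N2 = 95 teeth
Using N1*w1 = N2*w2
w2 = N1*w1 / N2
w2 = 41*665 / 95
w2 = 27265 / 95
w2 = 287 RPM

287 RPM


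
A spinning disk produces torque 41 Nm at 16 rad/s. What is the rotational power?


Given: tau = 41 Nm, omega = 16 rad/s
Using P = tau * omega
P = 41 * 16
P = 656 W

656 W


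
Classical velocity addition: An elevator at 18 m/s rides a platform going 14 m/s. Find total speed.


Given: object velocity = 18 m/s, platform velocity = 14 m/s (same direction)
Using classical velocity addition: v_total = v_object + v_platform
v_total = 18 + 14
v_total = 32 m/s

32 m/s


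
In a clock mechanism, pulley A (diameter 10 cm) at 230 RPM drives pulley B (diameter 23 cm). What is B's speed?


Given: D1 = 10 cm, w1 = 230 RPM, D2 = 23 cm
Using D1*w1 = D2*w2
w2 = D1*w1 / D2
w2 = 10*230 / 23
w2 = 2300 / 23
w2 = 100 RPM

100 RPM


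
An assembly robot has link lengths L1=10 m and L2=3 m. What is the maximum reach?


Given: L1 = 10 m, L2 = 3 m
For a 2-link planar arm, max reach = L1 + L2 (fully extended)
Max reach = 10 + 3
Max reach = 13 m

13 m
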